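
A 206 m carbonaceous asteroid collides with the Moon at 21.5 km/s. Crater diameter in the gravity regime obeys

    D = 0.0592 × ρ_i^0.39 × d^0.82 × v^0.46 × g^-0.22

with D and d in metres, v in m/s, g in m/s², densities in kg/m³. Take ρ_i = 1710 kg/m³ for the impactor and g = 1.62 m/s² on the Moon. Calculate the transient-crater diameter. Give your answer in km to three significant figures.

In SI units: v = 21500 m/s.
ρ_i^0.39 = 1710^0.39 = 18.23
d^0.82 = 206^0.82 = 78.95
v^0.46 = 21500^0.46 = 98.38
g^-0.22 = 1.62^-0.22 = 0.8993
D = 0.0592 × 18.23 × 78.95 × 98.38 × 0.8993 = 7538 m
   = 7.538 km

D ≈ 7.54 km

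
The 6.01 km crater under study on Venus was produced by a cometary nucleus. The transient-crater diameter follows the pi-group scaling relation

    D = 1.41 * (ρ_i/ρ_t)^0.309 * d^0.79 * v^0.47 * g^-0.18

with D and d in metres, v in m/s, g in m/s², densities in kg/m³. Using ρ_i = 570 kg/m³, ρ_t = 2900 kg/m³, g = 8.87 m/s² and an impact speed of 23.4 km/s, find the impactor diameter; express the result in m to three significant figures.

Rearranging for d: d = [D / (1.41 · (570/2900)^0.309 · 23400^0.47 · 8.87^-0.18)]^(1/0.79).
D = 6010 m.
(570/2900)^0.309 = 0.6049
23400^0.47 = 113.1
8.87^-0.18 = 0.6751
Denominator = 1.41 × 0.6049 × 113.1 × 0.6751 = 65.12
D / 65.12 = 6010 / 65.12 = 92.29
d = 92.29^(1/0.79) = 92.29^1.2658 = 307.3 m

d ≈ 307 m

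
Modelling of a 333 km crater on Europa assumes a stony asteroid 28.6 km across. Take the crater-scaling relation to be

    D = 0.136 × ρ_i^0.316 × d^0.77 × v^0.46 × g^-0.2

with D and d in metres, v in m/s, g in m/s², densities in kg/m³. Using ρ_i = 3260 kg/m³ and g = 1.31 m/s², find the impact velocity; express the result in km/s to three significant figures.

Rearranging for v: v = [D / (0.136 · 3260^0.316 · 28600^0.77 · 1.31^-0.2)]^(1/0.46).
D = 333000 m.
3260^0.316 = 12.89
28600^0.77 = 2700
1.31^-0.2 = 0.9474
Denominator = 0.136 × 12.89 × 2700 × 0.9474 = 4484
D / 4484 = 333000 / 4484 = 74.26
v = 74.26^(1/0.46) = 74.26^2.1739 = 11664 m/s

v ≈ 11.7 km/s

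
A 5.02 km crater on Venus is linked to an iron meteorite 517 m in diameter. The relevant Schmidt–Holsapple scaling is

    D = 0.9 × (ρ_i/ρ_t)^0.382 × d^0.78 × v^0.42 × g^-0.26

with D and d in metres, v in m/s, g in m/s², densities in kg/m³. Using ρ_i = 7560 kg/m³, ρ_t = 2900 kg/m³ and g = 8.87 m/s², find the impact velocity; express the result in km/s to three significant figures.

Rearranging for v: v = [D / (0.9 · (7560/2900)^0.382 · 517^0.78 · 8.87^-0.26)]^(1/0.42).
D = 5020 m.
(7560/2900)^0.382 = 1.442
517^0.78 = 130.8
8.87^-0.26 = 0.5669
Denominator = 0.9 × 1.442 × 130.8 × 0.5669 = 96.23
D / 96.23 = 5020 / 96.23 = 52.17
v = 52.17^(1/0.42) = 52.17^2.381 = 12279 m/s

v ≈ 12.3 km/s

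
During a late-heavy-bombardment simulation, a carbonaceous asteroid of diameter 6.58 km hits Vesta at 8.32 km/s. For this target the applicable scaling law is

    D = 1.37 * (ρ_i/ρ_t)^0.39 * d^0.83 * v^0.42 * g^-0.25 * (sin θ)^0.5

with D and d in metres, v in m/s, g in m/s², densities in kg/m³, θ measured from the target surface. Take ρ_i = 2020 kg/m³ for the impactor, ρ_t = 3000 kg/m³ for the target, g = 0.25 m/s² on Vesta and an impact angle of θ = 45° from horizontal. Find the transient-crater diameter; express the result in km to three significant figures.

D ≈ 91.3 km

In SI units: d = 6580 m, v = 8320 m/s.
(ρ_i/ρ_t)^0.39 = (2020/3000)^0.39 = 0.8571
d^0.83 = 6580^0.83 = 1476
v^0.42 = 8320^0.42 = 44.30
g^-0.25 = 0.25^-0.25 = 1.414
(sin 45°)^0.5 = 0.7071^0.5 = 0.8409
D = 1.37 × 0.8571 × 1476 × 44.30 × 1.414 × 0.8409 = 91293 m
   = 91.29 km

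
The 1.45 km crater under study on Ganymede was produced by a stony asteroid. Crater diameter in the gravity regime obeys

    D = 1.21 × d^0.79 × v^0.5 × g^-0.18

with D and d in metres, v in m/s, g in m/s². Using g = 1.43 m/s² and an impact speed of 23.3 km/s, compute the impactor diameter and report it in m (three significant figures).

d ≈ 14.7 m

Rearranging for d: d = [D / (1.21 · 23300^0.5 · 1.43^-0.18)]^(1/0.79).
D = 1450 m.
23300^0.5 = 152.6
1.43^-0.18 = 0.9376
Denominator = 1.21 × 152.6 × 0.9376 = 173.1
D / 173.1 = 1450 / 173.1 = 8.377
d = 8.377^(1/0.79) = 8.377^1.2658 = 14.74 m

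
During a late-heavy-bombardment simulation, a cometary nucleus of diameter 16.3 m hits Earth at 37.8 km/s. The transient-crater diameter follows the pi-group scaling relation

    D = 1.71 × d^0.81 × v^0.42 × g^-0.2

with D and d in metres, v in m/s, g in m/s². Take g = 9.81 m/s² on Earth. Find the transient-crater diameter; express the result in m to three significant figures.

In SI units: v = 37800 m/s.
d^0.81 = 16.3^0.81 = 9.591
v^0.42 = 37800^0.42 = 83.67
g^-0.2 = 9.81^-0.2 = 0.6334
D = 1.71 × 9.591 × 83.67 × 0.6334 = 869.2 m

D ≈ 869 m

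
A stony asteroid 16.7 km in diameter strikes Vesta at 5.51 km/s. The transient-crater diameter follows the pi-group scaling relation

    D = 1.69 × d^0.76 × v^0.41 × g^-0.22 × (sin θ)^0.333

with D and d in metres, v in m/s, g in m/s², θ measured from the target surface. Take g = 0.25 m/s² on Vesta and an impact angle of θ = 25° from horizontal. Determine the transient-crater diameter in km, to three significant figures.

D ≈ 95.3 km

In SI units: d = 16700 m, v = 5510 m/s.
d^0.76 = 16700^0.76 = 1619
v^0.41 = 5510^0.41 = 34.19
g^-0.22 = 0.25^-0.22 = 1.357
(sin 25°)^0.333 = 0.4226^0.333 = 0.7506
D = 1.69 × 1619 × 34.19 × 1.357 × 0.7506 = 95284 m
   = 95.28 km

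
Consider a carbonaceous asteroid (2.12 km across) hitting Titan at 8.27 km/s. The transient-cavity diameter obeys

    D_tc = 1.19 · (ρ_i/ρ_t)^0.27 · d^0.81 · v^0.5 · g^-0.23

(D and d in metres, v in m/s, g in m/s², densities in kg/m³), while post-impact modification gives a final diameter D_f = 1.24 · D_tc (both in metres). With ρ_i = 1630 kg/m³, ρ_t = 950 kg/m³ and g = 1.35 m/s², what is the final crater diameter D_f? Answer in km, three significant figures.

In SI: d = 2120 m, v = 8270 m/s.
(ρ_i/ρ_t)^0.27 = (1630/950)^0.27 = 1.157
d^0.81 = 2120^0.81 = 494.7
v^0.5 = 8270^0.5 = 90.94
g^-0.23 = 1.35^-0.23 = 0.9333
D_tc = 1.19 × 1.157 × 494.7 × 90.94 × 0.9333 = 57810 m
D_f = 1.24 × 57810 = 71684 m
     = 71.68 km

D_f ≈ 71.7 km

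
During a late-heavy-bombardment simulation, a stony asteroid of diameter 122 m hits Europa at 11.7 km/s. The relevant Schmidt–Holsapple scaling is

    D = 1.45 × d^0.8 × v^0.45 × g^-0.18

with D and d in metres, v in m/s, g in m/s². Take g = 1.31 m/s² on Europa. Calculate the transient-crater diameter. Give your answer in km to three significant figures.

D ≈ 4.37 km

In SI units: v = 11700 m/s.
d^0.8 = 122^0.8 = 46.68
v^0.45 = 11700^0.45 = 67.71
g^-0.18 = 1.31^-0.18 = 0.9526
D = 1.45 × 46.68 × 67.71 × 0.9526 = 4366 m
   = 4.366 km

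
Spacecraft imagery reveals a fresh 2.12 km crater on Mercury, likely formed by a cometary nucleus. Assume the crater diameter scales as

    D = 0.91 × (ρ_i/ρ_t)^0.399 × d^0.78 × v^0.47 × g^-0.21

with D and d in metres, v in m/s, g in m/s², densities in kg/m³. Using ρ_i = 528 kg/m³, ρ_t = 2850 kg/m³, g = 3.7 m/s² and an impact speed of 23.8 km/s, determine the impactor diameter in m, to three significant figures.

Rearranging for d: d = [D / (0.91 · (528/2850)^0.399 · 23800^0.47 · 3.7^-0.21)]^(1/0.78).
D = 2120 m.
(528/2850)^0.399 = 0.5103
23800^0.47 = 114.0
3.7^-0.21 = 0.7598
Denominator = 0.91 × 0.5103 × 114.0 × 0.7598 = 40.22
D / 40.22 = 2120 / 40.22 = 52.71
d = 52.71^(1/0.78) = 52.71^1.2821 = 161.3 m

d ≈ 161 m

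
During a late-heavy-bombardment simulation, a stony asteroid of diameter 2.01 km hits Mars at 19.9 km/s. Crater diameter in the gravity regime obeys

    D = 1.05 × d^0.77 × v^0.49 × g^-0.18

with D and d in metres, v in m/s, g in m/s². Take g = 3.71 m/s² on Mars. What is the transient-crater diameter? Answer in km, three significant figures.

D ≈ 37.0 km

In SI units: d = 2010 m, v = 19900 m/s.
d^0.77 = 2010^0.77 = 349.5
v^0.49 = 19900^0.49 = 127.8
g^-0.18 = 3.71^-0.18 = 0.7898
D = 1.05 × 349.5 × 127.8 × 0.7898 = 37041 m
   = 37.04 km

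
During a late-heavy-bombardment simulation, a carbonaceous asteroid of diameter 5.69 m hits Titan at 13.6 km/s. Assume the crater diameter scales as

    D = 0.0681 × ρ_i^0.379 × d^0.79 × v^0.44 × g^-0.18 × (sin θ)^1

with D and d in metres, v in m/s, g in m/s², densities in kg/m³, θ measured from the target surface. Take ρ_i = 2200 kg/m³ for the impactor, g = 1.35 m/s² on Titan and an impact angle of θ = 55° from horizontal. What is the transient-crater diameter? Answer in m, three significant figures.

D ≈ 254 m

In SI units: v = 13600 m/s.
ρ_i^0.379 = 2200^0.379 = 18.48
d^0.79 = 5.69^0.79 = 3.949
v^0.44 = 13600^0.44 = 65.88
g^-0.18 = 1.35^-0.18 = 0.9474
(sin 55°)^1 = 0.8192^1 = 0.8192
D = 0.0681 × 18.48 × 3.949 × 65.88 × 0.9474 × 0.8192 = 254.1 m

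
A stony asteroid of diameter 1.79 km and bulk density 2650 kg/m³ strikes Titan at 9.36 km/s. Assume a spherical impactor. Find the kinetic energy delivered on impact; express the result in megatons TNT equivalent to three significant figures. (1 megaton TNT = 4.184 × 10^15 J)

d = 1790 m; v = 9360 m/s.
Mass m = (π/6) ρ d³ = (π/6) × 2650 × (1790)³ = 7.958 × 10^12 kg
E = ½ m v² = 0.5 × 7.958 × 10^12 × (9360)² = 3.486 × 10^20 J
   = 3.486 × 10^20 / 4.184×10^15 = 83317 Mt

E ≈ 83300 Mt TNT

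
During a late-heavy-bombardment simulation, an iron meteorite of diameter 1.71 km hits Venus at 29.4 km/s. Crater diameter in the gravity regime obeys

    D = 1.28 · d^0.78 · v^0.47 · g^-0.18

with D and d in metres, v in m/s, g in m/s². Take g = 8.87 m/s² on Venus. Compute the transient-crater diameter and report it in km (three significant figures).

In SI units: d = 1710 m, v = 29400 m/s.
d^0.78 = 1710^0.78 = 332.5
v^0.47 = 29400^0.47 = 125.9
g^-0.18 = 8.87^-0.18 = 0.6751
D = 1.28 × 332.5 × 125.9 × 0.6751 = 36174 m
   = 36.17 km

D ≈ 36.2 km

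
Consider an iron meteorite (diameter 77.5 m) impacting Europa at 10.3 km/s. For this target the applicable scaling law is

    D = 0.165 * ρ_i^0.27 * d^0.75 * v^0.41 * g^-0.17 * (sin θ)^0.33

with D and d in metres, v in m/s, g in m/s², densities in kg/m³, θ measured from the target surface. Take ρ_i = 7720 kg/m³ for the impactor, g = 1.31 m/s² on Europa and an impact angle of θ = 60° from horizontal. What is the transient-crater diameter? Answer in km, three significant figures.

In SI units: v = 10300 m/s.
ρ_i^0.27 = 7720^0.27 = 11.21
d^0.75 = 77.5^0.75 = 26.12
v^0.41 = 10300^0.41 = 44.18
g^-0.17 = 1.31^-0.17 = 0.9551
(sin 60°)^0.33 = 0.8660^0.33 = 0.9536
D = 0.165 × 11.21 × 26.12 × 44.18 × 0.9551 × 0.9536 = 1944 m
   = 1.944 km

D ≈ 1.94 km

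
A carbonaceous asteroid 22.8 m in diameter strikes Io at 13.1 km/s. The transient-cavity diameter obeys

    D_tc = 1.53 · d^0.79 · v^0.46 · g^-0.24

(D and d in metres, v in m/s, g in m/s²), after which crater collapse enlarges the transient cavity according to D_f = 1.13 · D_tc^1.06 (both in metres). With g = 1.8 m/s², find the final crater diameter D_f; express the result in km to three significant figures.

v = 13100 m/s.
d^0.79 = 22.8^0.79 = 11.82
v^0.46 = 13100^0.46 = 78.33
g^-0.24 = 1.8^-0.24 = 0.8684
D_tc = 1.53 × 11.82 × 78.33 × 0.8684 = 1230 m
D_f = 1.13 × (1230)^1.06 = 2130 m
     = 2.130 km

D_f ≈ 2.13 km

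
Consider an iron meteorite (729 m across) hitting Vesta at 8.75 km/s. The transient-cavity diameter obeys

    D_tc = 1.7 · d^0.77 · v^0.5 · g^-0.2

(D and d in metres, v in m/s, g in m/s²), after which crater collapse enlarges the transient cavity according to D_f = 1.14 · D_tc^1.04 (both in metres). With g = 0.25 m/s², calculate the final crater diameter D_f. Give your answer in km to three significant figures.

D_f ≈ 58.1 km

v = 8750 m/s.
d^0.77 = 729^0.77 = 160.1
v^0.5 = 8750^0.5 = 93.54
g^-0.2 = 0.25^-0.2 = 1.320
D_tc = 1.7 × 160.1 × 93.54 × 1.320 = 33610 m
D_f = 1.14 × (33610)^1.04 = 58134 m
     = 58.13 km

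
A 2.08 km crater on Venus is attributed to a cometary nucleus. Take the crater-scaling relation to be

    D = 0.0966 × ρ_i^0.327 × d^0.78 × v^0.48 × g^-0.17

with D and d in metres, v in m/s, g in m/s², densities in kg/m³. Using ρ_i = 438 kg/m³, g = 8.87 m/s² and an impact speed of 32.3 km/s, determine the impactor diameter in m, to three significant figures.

d ≈ 75.8 m

Rearranging for d: d = [D / (0.0966 · 438^0.327 · 32300^0.48 · 8.87^-0.17)]^(1/0.78).
D = 2080 m.
438^0.327 = 7.307
32300^0.48 = 146.0
8.87^-0.17 = 0.6900
Denominator = 0.0966 × 7.307 × 146.0 × 0.6900 = 71.11
D / 71.11 = 2080 / 71.11 = 29.25
d = 29.25^(1/0.78) = 29.25^1.2821 = 75.81 m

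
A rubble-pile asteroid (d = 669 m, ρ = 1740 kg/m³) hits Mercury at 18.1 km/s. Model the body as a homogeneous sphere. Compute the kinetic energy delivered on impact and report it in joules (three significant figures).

E ≈ 4.47 × 10^19 J

v = 18100 m/s.
Mass m = (π/6) ρ d³ = (π/6) × 1740 × (669)³ = 2.728 × 10^11 kg
E = ½ m v² = 0.5 × 2.728 × 10^11 × (18100)² = 4.469 × 10^19 J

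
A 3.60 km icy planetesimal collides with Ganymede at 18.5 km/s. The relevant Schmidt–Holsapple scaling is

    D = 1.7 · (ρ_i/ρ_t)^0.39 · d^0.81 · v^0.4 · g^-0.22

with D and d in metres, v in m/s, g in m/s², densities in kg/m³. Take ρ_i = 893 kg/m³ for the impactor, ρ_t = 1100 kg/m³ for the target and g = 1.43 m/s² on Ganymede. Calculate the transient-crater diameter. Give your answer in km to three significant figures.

In SI units: d = 3600 m, v = 18500 m/s.
(ρ_i/ρ_t)^0.39 = (893/1100)^0.39 = 0.9219
d^0.81 = 3600^0.81 = 759.6
v^0.4 = 18500^0.4 = 50.92
g^-0.22 = 1.43^-0.22 = 0.9243
D = 1.7 × 0.9219 × 759.6 × 50.92 × 0.9243 = 56030 m
   = 56.03 km

D ≈ 56.0 km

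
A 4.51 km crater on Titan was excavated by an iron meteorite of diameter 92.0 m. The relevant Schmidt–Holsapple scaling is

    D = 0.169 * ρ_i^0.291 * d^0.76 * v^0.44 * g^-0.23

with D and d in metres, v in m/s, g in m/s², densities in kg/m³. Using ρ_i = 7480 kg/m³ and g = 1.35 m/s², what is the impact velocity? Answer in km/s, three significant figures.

v ≈ 14.9 km/s

Rearranging for v: v = [D / (0.169 · 7480^0.291 · 92^0.76 · 1.35^-0.23)]^(1/0.44).
D = 4510 m.
7480^0.291 = 13.41
92^0.76 = 31.08
1.35^-0.23 = 0.9333
Denominator = 0.169 × 13.41 × 31.08 × 0.9333 = 65.74
D / 65.74 = 4510 / 65.74 = 68.60
v = 68.60^(1/0.44) = 68.60^2.2727 = 14908 m/s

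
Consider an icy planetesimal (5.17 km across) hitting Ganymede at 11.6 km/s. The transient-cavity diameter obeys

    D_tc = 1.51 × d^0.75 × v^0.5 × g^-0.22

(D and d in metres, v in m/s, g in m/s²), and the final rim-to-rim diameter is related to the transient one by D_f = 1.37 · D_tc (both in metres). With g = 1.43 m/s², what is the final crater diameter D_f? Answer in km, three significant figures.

D_f ≈ 126 km

In SI: d = 5170 m, v = 11600 m/s.
d^0.75 = 5170^0.75 = 609.7
v^0.5 = 11600^0.5 = 107.7
g^-0.22 = 1.43^-0.22 = 0.9243
D_tc = 1.51 × 609.7 × 107.7 × 0.9243 = 91650 m
D_f = 1.37 × 91650 = 1.256 × 10^5 m
     = 125.6 km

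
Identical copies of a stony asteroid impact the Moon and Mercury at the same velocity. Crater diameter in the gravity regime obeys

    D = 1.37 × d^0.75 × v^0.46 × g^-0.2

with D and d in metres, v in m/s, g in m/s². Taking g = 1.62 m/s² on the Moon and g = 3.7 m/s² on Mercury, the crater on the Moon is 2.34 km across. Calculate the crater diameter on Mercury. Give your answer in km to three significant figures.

All impactor-dependent factors cancel in the ratio, leaving D_Mercury/D_Moon = (g_Mercury/g_Moon)^-0.2.
(3.7/1.62)^-0.2 = 2.284^-0.2 = 0.8477
D_Mercury = 0.8477 × 2.34 km = 1.98 km

D ≈ 1.98 km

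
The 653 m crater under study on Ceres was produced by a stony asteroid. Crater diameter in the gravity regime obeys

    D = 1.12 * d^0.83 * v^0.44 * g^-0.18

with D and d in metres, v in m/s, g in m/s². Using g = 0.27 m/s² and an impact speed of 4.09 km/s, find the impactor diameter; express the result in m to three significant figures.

Rearranging for d: d = [D / (1.12 · 4090^0.44 · 0.27^-0.18)]^(1/0.83).
4090^0.44 = 38.83
0.27^-0.18 = 1.266
Denominator = 1.12 × 38.83 × 1.266 = 55.06
D / 55.06 = 653 / 55.06 = 11.86
d = 11.86^(1/0.83) = 11.86^1.2048 = 19.68 m

d ≈ 19.7 m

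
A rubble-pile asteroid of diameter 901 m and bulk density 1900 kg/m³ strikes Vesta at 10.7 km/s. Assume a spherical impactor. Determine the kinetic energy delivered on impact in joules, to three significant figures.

E ≈ 4.17 × 10^19 J

v = 10700 m/s.
Mass m = (π/6) ρ d³ = (π/6) × 1900 × (901)³ = 7.277 × 10^11 kg
E = ½ m v² = 0.5 × 7.277 × 10^11 × (10700)² = 4.166 × 10^19 J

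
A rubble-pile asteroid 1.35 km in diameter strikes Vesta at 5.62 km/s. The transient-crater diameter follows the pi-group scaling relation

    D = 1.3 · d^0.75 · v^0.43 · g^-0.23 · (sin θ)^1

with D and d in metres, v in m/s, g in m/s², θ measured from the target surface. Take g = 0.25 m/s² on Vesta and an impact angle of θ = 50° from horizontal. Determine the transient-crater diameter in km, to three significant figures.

D ≈ 12.5 km

In SI units: d = 1350 m, v = 5620 m/s.
d^0.75 = 1350^0.75 = 222.7
v^0.43 = 5620^0.43 = 40.96
g^-0.23 = 0.25^-0.23 = 1.376
(sin 50°)^1 = 0.7660^1 = 0.7660
D = 1.3 × 222.7 × 40.96 × 1.376 × 0.7660 = 12499 m
   = 12.50 km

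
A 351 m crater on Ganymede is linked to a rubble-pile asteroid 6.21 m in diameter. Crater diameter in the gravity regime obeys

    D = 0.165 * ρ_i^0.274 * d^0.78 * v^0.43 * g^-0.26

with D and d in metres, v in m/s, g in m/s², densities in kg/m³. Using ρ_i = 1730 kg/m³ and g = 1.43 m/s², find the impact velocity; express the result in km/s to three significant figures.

v ≈ 21.4 km/s

Rearranging for v: v = [D / (0.165 · 1730^0.274 · 6.21^0.78 · 1.43^-0.26)]^(1/0.43).
1730^0.274 = 7.713
6.21^0.78 = 4.155
1.43^-0.26 = 0.9112
Denominator = 0.165 × 7.713 × 4.155 × 0.9112 = 4.818
D / 4.818 = 351 / 4.818 = 72.85
v = 72.85^(1/0.43) = 72.85^2.3256 = 21442 m/s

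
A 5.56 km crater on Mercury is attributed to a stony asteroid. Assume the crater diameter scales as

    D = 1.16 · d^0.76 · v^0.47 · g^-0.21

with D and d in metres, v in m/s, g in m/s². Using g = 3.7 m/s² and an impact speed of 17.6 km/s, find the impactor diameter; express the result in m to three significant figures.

Rearranging for d: d = [D / (1.16 · 17600^0.47 · 3.7^-0.21)]^(1/0.76).
D = 5560 m.
17600^0.47 = 98.94
3.7^-0.21 = 0.7598
Denominator = 1.16 × 98.94 × 0.7598 = 87.20
D / 87.20 = 5560 / 87.20 = 63.76
d = 63.76^(1/0.76) = 63.76^1.3158 = 236.8 m

d ≈ 237 m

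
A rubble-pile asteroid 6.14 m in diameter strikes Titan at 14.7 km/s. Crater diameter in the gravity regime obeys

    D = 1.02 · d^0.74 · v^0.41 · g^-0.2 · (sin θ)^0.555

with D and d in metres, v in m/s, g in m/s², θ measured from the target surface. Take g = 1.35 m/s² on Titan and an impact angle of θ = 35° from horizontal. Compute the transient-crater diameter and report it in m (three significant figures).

In SI units: v = 14700 m/s.
d^0.74 = 6.14^0.74 = 3.830
v^0.41 = 14700^0.41 = 51.12
g^-0.2 = 1.35^-0.2 = 0.9417
(sin 35°)^0.555 = 0.5736^0.555 = 0.7346
D = 1.02 × 3.830 × 51.12 × 0.9417 × 0.7346 = 138.2 m

D ≈ 138 m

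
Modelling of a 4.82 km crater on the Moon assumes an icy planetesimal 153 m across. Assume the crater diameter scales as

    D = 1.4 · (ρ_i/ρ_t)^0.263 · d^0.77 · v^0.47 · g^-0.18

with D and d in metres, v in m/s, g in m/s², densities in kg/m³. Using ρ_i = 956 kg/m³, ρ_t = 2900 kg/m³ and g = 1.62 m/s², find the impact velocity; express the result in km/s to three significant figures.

Rearranging for v: v = [D / (1.4 · (956/2900)^0.263 · 153^0.77 · 1.62^-0.18)]^(1/0.47).
D = 4820 m.
(956/2900)^0.263 = 0.7469
153^0.77 = 48.11
1.62^-0.18 = 0.9168
Denominator = 1.4 × 0.7469 × 48.11 × 0.9168 = 46.12
D / 46.12 = 4820 / 46.12 = 104.5
v = 104.5^(1/0.47) = 104.5^2.1277 = 19773 m/s

v ≈ 19.8 km/s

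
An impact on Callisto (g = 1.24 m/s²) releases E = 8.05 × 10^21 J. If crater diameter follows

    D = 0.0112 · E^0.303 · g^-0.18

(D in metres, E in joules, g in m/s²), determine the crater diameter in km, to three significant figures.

D ≈ 46.8 km

E^0.303 = (8.05 × 10^21)^0.303 = 4.340 × 10^6
g^-0.18 = 1.24^-0.18 = 0.9620
D = 0.0112 × 4.340 × 10^6 × 0.9620 = 46761 m
   = 46.76 km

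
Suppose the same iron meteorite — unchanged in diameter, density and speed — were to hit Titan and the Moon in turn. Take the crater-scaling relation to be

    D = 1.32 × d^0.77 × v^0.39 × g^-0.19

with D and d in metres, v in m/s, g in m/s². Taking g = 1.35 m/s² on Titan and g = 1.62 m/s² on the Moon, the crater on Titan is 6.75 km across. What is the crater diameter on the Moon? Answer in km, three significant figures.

D ≈ 6.52 km

All impactor-dependent factors cancel in the ratio, leaving D_Moon/D_Titan = (g_Moon/g_Titan)^-0.19.
(1.62/1.35)^-0.19 = 1.200^-0.19 = 0.9660
D_Moon = 0.9660 × 6.75 km = 6.52 km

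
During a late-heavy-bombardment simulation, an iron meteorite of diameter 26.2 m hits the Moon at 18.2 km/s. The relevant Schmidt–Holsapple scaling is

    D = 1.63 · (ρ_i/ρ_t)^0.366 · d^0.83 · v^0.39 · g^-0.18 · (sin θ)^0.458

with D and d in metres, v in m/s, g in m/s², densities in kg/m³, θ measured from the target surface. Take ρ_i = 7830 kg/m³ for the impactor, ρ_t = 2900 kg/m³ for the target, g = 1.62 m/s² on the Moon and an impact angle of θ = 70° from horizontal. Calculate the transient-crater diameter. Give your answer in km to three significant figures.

D ≈ 1.44 km

In SI units: v = 18200 m/s.
(ρ_i/ρ_t)^0.366 = (7830/2900)^0.366 = 1.438
d^0.83 = 26.2^0.83 = 15.04
v^0.39 = 18200^0.39 = 45.86
g^-0.18 = 1.62^-0.18 = 0.9168
(sin 70°)^0.458 = 0.9397^0.458 = 0.9719
D = 1.63 × 1.438 × 15.04 × 45.86 × 0.9168 × 0.9719 = 1441 m
   = 1.441 km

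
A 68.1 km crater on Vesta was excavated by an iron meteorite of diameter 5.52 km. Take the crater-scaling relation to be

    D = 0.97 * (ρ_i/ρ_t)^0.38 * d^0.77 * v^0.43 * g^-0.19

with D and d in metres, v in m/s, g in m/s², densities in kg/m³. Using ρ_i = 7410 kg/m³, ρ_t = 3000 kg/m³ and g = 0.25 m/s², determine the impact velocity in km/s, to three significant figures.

Rearranging for v: v = [D / (0.97 · (7410/3000)^0.38 · 5520^0.77 · 0.25^-0.19)]^(1/0.43).
D = 68100 m.
(7410/3000)^0.38 = 1.410
5520^0.77 = 760.8
0.25^-0.19 = 1.301
Denominator = 0.97 × 1.410 × 760.8 × 1.301 = 1354
D / 1354 = 68100 / 1354 = 50.30
v = 50.30^(1/0.43) = 50.30^2.3256 = 9061 m/s

v ≈ 9.06 km/s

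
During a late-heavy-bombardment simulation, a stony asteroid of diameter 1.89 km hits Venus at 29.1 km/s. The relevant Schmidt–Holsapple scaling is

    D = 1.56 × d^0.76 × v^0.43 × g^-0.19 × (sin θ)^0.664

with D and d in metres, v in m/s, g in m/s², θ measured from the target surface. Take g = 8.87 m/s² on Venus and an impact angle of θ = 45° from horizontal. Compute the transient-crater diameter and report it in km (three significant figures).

D ≈ 21.0 km

In SI units: d = 1890 m, v = 29100 m/s.
d^0.76 = 1890^0.76 = 309.1
v^0.43 = 29100^0.43 = 83.08
g^-0.19 = 8.87^-0.19 = 0.6605
(sin 45°)^0.664 = 0.7071^0.664 = 0.7944
D = 1.56 × 309.1 × 83.08 × 0.6605 × 0.7944 = 21020 m
   = 21.02 km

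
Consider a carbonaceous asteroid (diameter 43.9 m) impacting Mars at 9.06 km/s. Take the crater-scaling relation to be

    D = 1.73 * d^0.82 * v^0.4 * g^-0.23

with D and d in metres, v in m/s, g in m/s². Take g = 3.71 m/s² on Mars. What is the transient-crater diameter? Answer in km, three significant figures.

D ≈ 1.09 km

In SI units: v = 9060 m/s.
d^0.82 = 43.9^0.82 = 22.22
v^0.4 = 9060^0.4 = 38.27
g^-0.23 = 3.71^-0.23 = 0.7397
D = 1.73 × 22.22 × 38.27 × 0.7397 = 1088 m
   = 1.088 km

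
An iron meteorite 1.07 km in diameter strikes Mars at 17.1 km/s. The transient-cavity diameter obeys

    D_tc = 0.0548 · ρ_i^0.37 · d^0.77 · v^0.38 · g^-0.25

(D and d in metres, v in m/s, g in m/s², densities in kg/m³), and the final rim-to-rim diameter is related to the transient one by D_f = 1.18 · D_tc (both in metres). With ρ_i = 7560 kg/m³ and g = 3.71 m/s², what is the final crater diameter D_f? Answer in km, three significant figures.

In SI: d = 1070 m, v = 17100 m/s.
ρ_i^0.37 = 7560^0.37 = 27.23
d^0.77 = 1070^0.77 = 215.1
v^0.38 = 17100^0.38 = 40.60
g^-0.25 = 3.71^-0.25 = 0.7205
D_tc = 0.0548 × 27.23 × 215.1 × 40.60 × 0.7205 = 9389 m
D_f = 1.18 × 9389 = 11079 m
     = 11.08 km

D_f ≈ 11.1 km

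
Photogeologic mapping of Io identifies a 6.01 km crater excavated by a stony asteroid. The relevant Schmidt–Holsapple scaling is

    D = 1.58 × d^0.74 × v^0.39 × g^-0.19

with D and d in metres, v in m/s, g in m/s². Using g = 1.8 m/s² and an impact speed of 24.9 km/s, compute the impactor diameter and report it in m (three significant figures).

Rearranging for d: d = [D / (1.58 · 24900^0.39 · 1.8^-0.19)]^(1/0.74).
D = 6010 m.
24900^0.39 = 51.82
1.8^-0.19 = 0.8943
Denominator = 1.58 × 51.82 × 0.8943 = 73.22
D / 73.22 = 6010 / 73.22 = 82.08
d = 82.08^(1/0.74) = 82.08^1.3514 = 386.3 m

d ≈ 386 m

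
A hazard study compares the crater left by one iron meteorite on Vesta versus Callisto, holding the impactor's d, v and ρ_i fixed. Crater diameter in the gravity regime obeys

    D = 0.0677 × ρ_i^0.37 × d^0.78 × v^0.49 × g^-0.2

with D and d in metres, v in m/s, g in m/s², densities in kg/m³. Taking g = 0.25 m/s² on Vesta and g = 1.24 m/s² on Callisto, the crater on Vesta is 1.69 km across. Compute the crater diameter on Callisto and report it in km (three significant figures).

D ≈ 1.23 km

All impactor-dependent factors cancel in the ratio, leaving D_Callisto/D_Vesta = (g_Callisto/g_Vesta)^-0.2.
(1.24/0.25)^-0.2 = 4.960^-0.2 = 0.7259
D_Callisto = 0.7259 × 1.69 km = 1.23 km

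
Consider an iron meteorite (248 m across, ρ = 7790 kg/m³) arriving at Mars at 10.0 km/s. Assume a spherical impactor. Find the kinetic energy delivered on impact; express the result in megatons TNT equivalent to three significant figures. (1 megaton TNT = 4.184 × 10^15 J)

v = 10000 m/s.
Mass m = (π/6) ρ d³ = (π/6) × 7790 × (248)³ = 6.221 × 10^10 kg
E = ½ m v² = 0.5 × 6.221 × 10^10 × (10000)² = 3.111 × 10^18 J
   = 3.111 × 10^18 / 4.184×10^15 = 743.3 Mt

E ≈ 743 Mt TNT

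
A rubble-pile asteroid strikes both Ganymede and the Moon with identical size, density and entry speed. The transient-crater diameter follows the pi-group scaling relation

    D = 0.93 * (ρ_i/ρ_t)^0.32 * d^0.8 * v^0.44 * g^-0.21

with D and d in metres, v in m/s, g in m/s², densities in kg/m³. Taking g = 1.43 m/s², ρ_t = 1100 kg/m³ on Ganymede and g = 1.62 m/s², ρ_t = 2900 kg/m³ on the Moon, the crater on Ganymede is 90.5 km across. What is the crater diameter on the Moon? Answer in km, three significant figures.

D ≈ 64.6 km

The impactor-only factors (d, v, ρ_i) cancel in the ratio, leaving D_Moon/D_Ganymede = (g_Moon/g_Ganymede)^-0.21 · (ρ_t,Ganymede/ρ_t,Moon)^0.32.
(1.62/1.43)^-0.21 = 1.133^-0.21 = 0.9741
(1100/2900)^0.32 = 0.3793^0.32 = 0.7333
Ratio = 0.9741 × 0.7333 = 0.7143
D_Moon = 0.7143 × 90.5 km = 64.6 km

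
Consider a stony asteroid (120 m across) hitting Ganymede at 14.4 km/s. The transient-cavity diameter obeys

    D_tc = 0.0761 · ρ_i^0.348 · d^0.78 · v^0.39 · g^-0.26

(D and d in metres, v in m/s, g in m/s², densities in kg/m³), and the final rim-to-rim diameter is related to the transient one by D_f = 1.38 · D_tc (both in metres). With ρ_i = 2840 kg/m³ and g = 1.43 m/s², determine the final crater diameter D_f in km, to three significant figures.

v = 14400 m/s.
ρ_i^0.348 = 2840^0.348 = 15.91
d^0.78 = 120^0.78 = 41.86
v^0.39 = 14400^0.39 = 41.86
g^-0.26 = 1.43^-0.26 = 0.9112
D_tc = 0.0761 × 15.91 × 41.86 × 41.86 × 0.9112 = 1933 m
D_f = 1.38 × 1933 = 2668 m
     = 2.668 km

D_f ≈ 2.67 km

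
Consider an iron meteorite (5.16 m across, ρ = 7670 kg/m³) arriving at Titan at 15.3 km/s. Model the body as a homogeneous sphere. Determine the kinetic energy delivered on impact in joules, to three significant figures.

E ≈ 6.46 × 10^13 J

v = 15300 m/s.
Mass m = (π/6) ρ d³ = (π/6) × 7670 × (5.16)³ = 5.518 × 10^5 kg
E = ½ m v² = 0.5 × 5.518 × 10^5 × (15300)² = 6.459 × 10^13 J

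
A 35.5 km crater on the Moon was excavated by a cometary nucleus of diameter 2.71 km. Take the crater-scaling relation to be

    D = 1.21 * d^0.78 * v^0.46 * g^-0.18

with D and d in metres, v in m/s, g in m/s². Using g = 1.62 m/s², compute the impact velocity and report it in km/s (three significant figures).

v ≈ 9.39 km/s

Rearranging for v: v = [D / (1.21 · 2710^0.78 · 1.62^-0.18)]^(1/0.46).
D = 35500 m.
2710^0.78 = 476.1
1.62^-0.18 = 0.9168
Denominator = 1.21 × 476.1 × 0.9168 = 528.2
D / 528.2 = 35500 / 528.2 = 67.21
v = 67.21^(1/0.46) = 67.21^2.1739 = 9390 m/s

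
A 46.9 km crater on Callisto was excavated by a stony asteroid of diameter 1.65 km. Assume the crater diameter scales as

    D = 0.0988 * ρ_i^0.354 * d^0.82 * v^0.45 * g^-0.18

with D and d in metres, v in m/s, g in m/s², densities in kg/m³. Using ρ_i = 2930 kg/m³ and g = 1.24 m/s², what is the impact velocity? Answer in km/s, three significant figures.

v ≈ 11.5 km/s

Rearranging for v: v = [D / (0.0988 · 2930^0.354 · 1650^0.82 · 1.24^-0.18)]^(1/0.45).
D = 46900 m.
2930^0.354 = 16.88
1650^0.82 = 434.8
1.24^-0.18 = 0.9620
Denominator = 0.0988 × 16.88 × 434.8 × 0.9620 = 697.6
D / 697.6 = 46900 / 697.6 = 67.23
v = 67.23^(1/0.45) = 67.23^2.2222 = 11514 m/s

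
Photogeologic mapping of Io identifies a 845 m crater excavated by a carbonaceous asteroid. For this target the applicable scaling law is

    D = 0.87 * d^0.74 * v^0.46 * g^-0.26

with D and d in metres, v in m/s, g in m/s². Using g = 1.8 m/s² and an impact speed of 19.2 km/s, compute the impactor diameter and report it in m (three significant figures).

Rearranging for d: d = [D / (0.87 · 19200^0.46 · 1.8^-0.26)]^(1/0.74).
19200^0.46 = 93.39
1.8^-0.26 = 0.8583
Denominator = 0.87 × 93.39 × 0.8583 = 69.74
D / 69.74 = 845 / 69.74 = 12.12
d = 12.12^(1/0.74) = 12.12^1.3514 = 29.12 m

d ≈ 29.1 m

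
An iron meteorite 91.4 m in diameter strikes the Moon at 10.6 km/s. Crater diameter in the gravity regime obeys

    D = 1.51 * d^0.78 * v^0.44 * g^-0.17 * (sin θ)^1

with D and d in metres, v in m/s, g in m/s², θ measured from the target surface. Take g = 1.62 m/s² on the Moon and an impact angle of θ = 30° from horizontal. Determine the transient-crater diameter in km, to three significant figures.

In SI units: v = 10600 m/s.
d^0.78 = 91.4^0.78 = 33.85
v^0.44 = 10600^0.44 = 59.04
g^-0.17 = 1.62^-0.17 = 0.9213
(sin 30°)^1 = 0.5000^1 = 0.5000
D = 1.51 × 33.85 × 59.04 × 0.9213 × 0.5000 = 1390 m
   = 1.390 km

D ≈ 1.39 km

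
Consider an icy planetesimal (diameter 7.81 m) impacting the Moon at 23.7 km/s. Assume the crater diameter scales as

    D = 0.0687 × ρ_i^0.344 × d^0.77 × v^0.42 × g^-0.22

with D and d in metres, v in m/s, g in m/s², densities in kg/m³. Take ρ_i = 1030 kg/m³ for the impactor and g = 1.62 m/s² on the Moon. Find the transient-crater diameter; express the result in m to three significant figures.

D ≈ 225 m

In SI units: v = 23700 m/s.
ρ_i^0.344 = 1030^0.344 = 10.87
d^0.77 = 7.81^0.77 = 4.868
v^0.42 = 23700^0.42 = 68.77
g^-0.22 = 1.62^-0.22 = 0.8993
D = 0.0687 × 10.87 × 4.868 × 68.77 × 0.8993 = 224.8 m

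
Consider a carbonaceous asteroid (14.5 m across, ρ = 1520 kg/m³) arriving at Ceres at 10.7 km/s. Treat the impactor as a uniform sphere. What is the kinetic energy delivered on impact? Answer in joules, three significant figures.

v = 10700 m/s.
Mass m = (π/6) ρ d³ = (π/6) × 1520 × (14.5)³ = 2.426 × 10^6 kg
E = ½ m v² = 0.5 × 2.426 × 10^6 × (10700)² = 1.389 × 10^14 J

E ≈ 1.39 × 10^14 J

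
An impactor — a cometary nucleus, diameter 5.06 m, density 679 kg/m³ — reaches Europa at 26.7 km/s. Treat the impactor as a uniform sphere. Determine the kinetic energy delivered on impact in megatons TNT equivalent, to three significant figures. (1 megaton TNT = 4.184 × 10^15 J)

v = 26700 m/s.
Mass m = (π/6) ρ d³ = (π/6) × 679 × (5.06)³ = 4.606 × 10^4 kg
E = ½ m v² = 0.5 × 4.606 × 10^4 × (26700)² = 1.642 × 10^13 J
   = 1.642 × 10^13 / 4.184×10^15 = 3.924 × 10^-3 Mt

E ≈ 3.92 × 10^-3 Mt TNT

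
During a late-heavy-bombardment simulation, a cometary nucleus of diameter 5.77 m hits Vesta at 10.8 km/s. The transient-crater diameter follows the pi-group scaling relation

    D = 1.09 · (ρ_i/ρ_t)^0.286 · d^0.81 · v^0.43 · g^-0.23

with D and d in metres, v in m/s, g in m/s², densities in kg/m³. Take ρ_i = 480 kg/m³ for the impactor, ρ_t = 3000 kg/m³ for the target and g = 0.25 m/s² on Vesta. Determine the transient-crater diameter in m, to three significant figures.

In SI units: v = 10800 m/s.
(ρ_i/ρ_t)^0.286 = (480/3000)^0.286 = 0.5921
d^0.81 = 5.77^0.81 = 4.136
v^0.43 = 10800^0.43 = 54.25
g^-0.23 = 0.25^-0.23 = 1.376
D = 1.09 × 0.5921 × 4.136 × 54.25 × 1.376 = 199.3 m

D ≈ 199 m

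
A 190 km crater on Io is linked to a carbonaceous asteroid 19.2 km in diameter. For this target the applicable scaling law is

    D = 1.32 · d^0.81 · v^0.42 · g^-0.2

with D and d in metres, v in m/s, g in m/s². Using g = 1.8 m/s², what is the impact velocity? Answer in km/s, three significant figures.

Rearranging for v: v = [D / (1.32 · 19200^0.81 · 1.8^-0.2)]^(1/0.42).
D = 190000 m.
19200^0.81 = 2948
1.8^-0.2 = 0.8891
Denominator = 1.32 × 2948 × 0.8891 = 3460
D / 3460 = 190000 / 3460 = 54.91
v = 54.91^(1/0.42) = 54.91^2.381 = 13871 m/s

v ≈ 13.9 km/s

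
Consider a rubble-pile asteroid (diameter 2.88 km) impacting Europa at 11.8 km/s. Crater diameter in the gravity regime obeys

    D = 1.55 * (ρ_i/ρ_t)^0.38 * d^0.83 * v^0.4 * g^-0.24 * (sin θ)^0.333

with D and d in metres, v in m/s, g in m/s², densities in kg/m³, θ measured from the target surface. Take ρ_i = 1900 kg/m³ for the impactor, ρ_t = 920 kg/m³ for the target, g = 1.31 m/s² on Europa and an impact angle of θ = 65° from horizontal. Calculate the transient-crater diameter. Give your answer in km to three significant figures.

In SI units: d = 2880 m, v = 11800 m/s.
(ρ_i/ρ_t)^0.38 = (1900/920)^0.38 = 1.317
d^0.83 = 2880^0.83 = 743.5
v^0.4 = 11800^0.4 = 42.54
g^-0.24 = 1.31^-0.24 = 0.9372
(sin 65°)^0.333 = 0.9063^0.333 = 0.9678
D = 1.55 × 1.317 × 743.5 × 42.54 × 0.9372 × 0.9678 = 58562 m
   = 58.56 km

D ≈ 58.6 km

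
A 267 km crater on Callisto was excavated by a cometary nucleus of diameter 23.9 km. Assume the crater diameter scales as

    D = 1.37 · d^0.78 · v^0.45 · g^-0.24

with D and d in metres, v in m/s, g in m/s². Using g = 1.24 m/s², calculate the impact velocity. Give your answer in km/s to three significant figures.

v ≈ 16.4 km/s

Rearranging for v: v = [D / (1.37 · 23900^0.78 · 1.24^-0.24)]^(1/0.45).
D = 267000 m.
23900^0.78 = 2601
1.24^-0.24 = 0.9497
Denominator = 1.37 × 2601 × 0.9497 = 3384
D / 3384 = 267000 / 3384 = 78.90
v = 78.90^(1/0.45) = 78.90^2.2222 = 16432 m/s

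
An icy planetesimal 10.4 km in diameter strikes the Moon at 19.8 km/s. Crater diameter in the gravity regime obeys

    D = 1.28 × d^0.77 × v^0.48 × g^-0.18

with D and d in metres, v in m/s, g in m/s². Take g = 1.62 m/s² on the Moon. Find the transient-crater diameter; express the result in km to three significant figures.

In SI units: d = 10400 m, v = 19800 m/s.
d^0.77 = 10400^0.77 = 1239
v^0.48 = 19800^0.48 = 115.5
g^-0.18 = 1.62^-0.18 = 0.9168
D = 1.28 × 1239 × 115.5 × 0.9168 = 1.679 × 10^5 m
   = 167.9 km

D ≈ 168 km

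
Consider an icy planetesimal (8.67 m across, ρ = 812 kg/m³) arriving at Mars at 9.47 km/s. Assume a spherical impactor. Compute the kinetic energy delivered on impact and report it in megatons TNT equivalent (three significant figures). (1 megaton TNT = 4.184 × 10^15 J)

v = 9470 m/s.
Mass m = (π/6) ρ d³ = (π/6) × 812 × (8.67)³ = 2.771 × 10^5 kg
E = ½ m v² = 0.5 × 2.771 × 10^5 × (9470)² = 1.243 × 10^13 J
   = 1.243 × 10^13 / 4.184×10^15 = 2.971 × 10^-3 Mt

E ≈ 2.97 × 10^-3 Mt TNT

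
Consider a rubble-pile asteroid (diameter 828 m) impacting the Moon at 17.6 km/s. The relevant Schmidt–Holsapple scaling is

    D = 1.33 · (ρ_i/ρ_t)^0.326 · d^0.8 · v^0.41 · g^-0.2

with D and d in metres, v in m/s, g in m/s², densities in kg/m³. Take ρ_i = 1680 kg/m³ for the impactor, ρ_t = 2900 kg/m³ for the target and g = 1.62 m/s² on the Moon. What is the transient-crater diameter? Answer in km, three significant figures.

In SI units: v = 17600 m/s.
(ρ_i/ρ_t)^0.326 = (1680/2900)^0.326 = 0.8370
d^0.8 = 828^0.8 = 216.0
v^0.41 = 17600^0.41 = 55.04
g^-0.2 = 1.62^-0.2 = 0.9080
D = 1.33 × 0.8370 × 216.0 × 55.04 × 0.9080 = 12017 m
   = 12.02 km

D ≈ 12.0 km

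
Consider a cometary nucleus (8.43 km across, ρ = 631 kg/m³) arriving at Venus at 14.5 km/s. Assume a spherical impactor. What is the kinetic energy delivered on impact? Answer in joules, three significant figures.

d = 8430 m; v = 14500 m/s.
Mass m = (π/6) ρ d³ = (π/6) × 631 × (8430)³ = 1.979 × 10^14 kg
E = ½ m v² = 0.5 × 1.979 × 10^14 × (14500)² = 2.080 × 10^22 J

E ≈ 2.08 × 10^22 J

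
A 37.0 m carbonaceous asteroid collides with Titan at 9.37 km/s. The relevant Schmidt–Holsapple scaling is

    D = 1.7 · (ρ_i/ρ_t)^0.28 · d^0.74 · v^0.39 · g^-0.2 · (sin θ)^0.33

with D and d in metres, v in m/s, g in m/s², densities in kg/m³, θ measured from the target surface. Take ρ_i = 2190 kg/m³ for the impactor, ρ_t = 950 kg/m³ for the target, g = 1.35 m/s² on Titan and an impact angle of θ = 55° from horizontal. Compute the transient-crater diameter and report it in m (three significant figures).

D ≈ 970 m

In SI units: v = 9370 m/s.
(ρ_i/ρ_t)^0.28 = (2190/950)^0.28 = 1.263
d^0.74 = 37^0.74 = 14.47
v^0.39 = 9370^0.39 = 35.40
g^-0.2 = 1.35^-0.2 = 0.9417
(sin 55°)^0.33 = 0.8192^0.33 = 0.9363
D = 1.7 × 1.263 × 14.47 × 35.40 × 0.9417 × 0.9363 = 969.7 m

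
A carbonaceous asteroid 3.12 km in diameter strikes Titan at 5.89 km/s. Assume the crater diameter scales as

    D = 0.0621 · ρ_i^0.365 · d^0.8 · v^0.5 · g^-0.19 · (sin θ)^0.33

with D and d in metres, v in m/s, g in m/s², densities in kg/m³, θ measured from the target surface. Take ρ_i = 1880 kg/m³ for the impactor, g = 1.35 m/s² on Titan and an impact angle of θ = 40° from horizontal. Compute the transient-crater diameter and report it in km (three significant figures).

D ≈ 38.1 km

In SI units: d = 3120 m, v = 5890 m/s.
ρ_i^0.365 = 1880^0.365 = 15.67
d^0.8 = 3120^0.8 = 624.2
v^0.5 = 5890^0.5 = 76.75
g^-0.19 = 1.35^-0.19 = 0.9446
(sin 40°)^0.33 = 0.6428^0.33 = 0.8643
D = 0.0621 × 15.67 × 624.2 × 76.75 × 0.9446 × 0.8643 = 38061 m
   = 38.06 km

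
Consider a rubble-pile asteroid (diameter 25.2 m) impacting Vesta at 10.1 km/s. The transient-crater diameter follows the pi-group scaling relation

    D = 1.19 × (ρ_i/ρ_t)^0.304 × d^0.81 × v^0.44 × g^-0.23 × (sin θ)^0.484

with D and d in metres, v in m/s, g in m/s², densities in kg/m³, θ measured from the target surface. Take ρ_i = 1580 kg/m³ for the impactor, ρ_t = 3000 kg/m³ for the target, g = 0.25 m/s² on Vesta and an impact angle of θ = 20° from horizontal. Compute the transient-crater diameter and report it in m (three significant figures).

D ≈ 632 m

In SI units: v = 10100 m/s.
(ρ_i/ρ_t)^0.304 = (1580/3000)^0.304 = 0.8229
d^0.81 = 25.2^0.81 = 13.65
v^0.44 = 10100^0.44 = 57.80
g^-0.23 = 0.25^-0.23 = 1.376
(sin 20°)^0.484 = 0.3420^0.484 = 0.5949
D = 1.19 × 0.8229 × 13.65 × 57.80 × 1.376 × 0.5949 = 632.4 m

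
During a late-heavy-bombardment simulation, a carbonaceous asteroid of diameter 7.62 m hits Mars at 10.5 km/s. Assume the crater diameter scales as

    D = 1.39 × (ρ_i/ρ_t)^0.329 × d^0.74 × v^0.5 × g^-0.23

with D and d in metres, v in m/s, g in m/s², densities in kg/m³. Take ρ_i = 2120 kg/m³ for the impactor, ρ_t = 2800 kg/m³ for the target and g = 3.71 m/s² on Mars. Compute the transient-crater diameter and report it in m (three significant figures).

In SI units: v = 10500 m/s.
(ρ_i/ρ_t)^0.329 = (2120/2800)^0.329 = 0.9125
d^0.74 = 7.62^0.74 = 4.494
v^0.5 = 10500^0.5 = 102.5
g^-0.23 = 3.71^-0.23 = 0.7397
D = 1.39 × 0.9125 × 4.494 × 102.5 × 0.7397 = 432.2 m

D ≈ 432 m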